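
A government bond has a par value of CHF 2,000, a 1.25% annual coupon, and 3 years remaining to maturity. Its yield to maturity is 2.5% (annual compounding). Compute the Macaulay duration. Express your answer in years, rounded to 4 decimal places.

2.9624 years

Periodic yield y = 0.025. Discount each cash flow and weight by its year:
  t   CF        PV=CF/(1+0.025)^t    t·PV
  1        25.00        24.3902        24.3902
  2        25.00        23.7954        47.5907
  3     2,025.00     1,880.4138     5,641.2414
  Σ                  1,928.5994     5,713.2224
Price P = Σ PV = 1,928.5994.
Macaulay duration = Σ(t·PV) / P = 5,713.2224 / 1,928.5994 = 2.96237 years.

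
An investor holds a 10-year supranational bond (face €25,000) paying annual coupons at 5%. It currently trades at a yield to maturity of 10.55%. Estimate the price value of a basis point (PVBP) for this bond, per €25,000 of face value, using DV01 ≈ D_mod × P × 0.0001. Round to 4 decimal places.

Periodic yield y = 0.1055.
  t   CF        PV=CF/(1+0.1055)^t    t·PV
  1     1,250.00     1,130.7101     1,130.7101
  2     1,250.00     1,022.8042     2,045.6085
  3     1,250.00       925.1961     2,775.5882
  4     1,250.00       836.9028     3,347.6112
  5     1,250.00       757.0356     3,785.1778
  6     1,250.00       684.7902     4,108.7412
  7     1,250.00       619.4393     4,336.0754
  8     1,250.00       560.3250     4,482.6004
  9     1,250.00       506.8521     4,561.6693
  10   26,250.00     9,628.1276    96,281.2763
  Σ                 16,672.1831   126,855.0583
P = 16,672.1831; D_Mac = 7.60879 yrs; D_mod = 6.88266 yrs.
DV01 ≈ 6.88266 × 16,672.1831 × 0.0001 = 11.474904.

€11.4749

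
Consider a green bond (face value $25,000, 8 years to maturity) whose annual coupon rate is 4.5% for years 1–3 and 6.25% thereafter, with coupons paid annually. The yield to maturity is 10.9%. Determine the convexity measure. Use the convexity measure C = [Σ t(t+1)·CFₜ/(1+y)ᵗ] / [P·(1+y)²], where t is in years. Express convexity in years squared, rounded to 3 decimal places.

44.434

With y = 0.109:
  t   CF        PV=CF/(1+0.109)^t    t·PV        t(t+1)·PV
  1     1,125.00     1,014.4274     1,014.4274       2,028.8548
  2     1,125.00       914.7226     1,829.4453       5,488.3359
  3     1,125.00       824.8175     2,474.4526       9,897.8104
  4     1,562.50     1,032.9846     4,131.9383      20,659.6917
  5     1,562.50       931.4559     4,657.2795      27,943.6768
  6     1,562.50       839.9061     5,039.4368      35,276.0573
  7     1,562.50       757.3545     5,301.4814      42,411.8513
  8    26,562.50    11,609.5819    92,876.6549     835,889.8941
  Σ                 17,925.2505   117,325.1162     979,596.1723
P = 17,925.2505.
Convexity = Σ t(t+1)·PV / [P·(1+y)²] = 979,596.1723 / (17,925.2505 × 1.229881) = 44.43434.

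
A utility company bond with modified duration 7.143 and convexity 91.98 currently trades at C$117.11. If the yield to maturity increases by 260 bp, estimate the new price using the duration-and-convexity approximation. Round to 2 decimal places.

C$99.00

Duration effect: -D_mod·Δy = -7.143 × (+0.026) = -0.185718
Convexity effect: ½·C·(Δy)² = 0.5 × 91.98 × (0.026)² = +0.03108924
ΔP/P ≈ -0.185718 + 0.03108924 = -0.15462876
New price ≈ 117.11 × (1 - 0.15462876) = 99.0014259164.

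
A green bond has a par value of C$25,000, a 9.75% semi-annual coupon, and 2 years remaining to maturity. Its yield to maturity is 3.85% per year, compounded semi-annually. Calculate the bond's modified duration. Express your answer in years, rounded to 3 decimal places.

Periodic yield y = 0.01925. First find Macaulay duration:
  t   CF        PV=CF/(1+0.01925)^t    t·PV
  1     1,218.75     1,195.7322     1,195.7322
  2     1,218.75     1,173.1490     2,346.2981
  3     1,218.75     1,150.9924     3,452.9773
  4    26,218.75    24,293.4448    97,173.7792
  Σ                 27,813.3184   104,168.7867
P = 27,813.3184; Macaulay duration = 104,168.7867 / 27,813.3184 = 3.74528 half-year periods = 1.87264 years.
Modified duration = D_Mac / (1 + y) = 1.87264 / 1.01925 = 1.83727 years.

1.837 years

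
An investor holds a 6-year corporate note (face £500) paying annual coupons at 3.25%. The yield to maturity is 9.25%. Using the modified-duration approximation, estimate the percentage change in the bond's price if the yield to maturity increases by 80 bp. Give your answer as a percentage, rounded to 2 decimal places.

Periodic yield y = 0.0925. Modified duration first:
  t   CF        PV=CF/(1+0.0925)^t    t·PV
  1        16.25        14.8741        14.8741
  2        16.25        13.6148        27.2296
  3        16.25        12.4620        37.3861
  4        16.25        11.4069        45.6276
  5        16.25        10.4411        52.2055
  6       516.25       303.6207     1,821.7243
  Σ                    366.4197     1,999.0471
P = 366.4197; D_Mac = 5.45562 yrs; D_mod = 5.45562/(1+0.0925) = 4.99370 yrs.
ΔP/P ≈ -D_mod · Δy = -4.99370 × (+0.008) = -0.039950 = -3.9950%.

-3.99%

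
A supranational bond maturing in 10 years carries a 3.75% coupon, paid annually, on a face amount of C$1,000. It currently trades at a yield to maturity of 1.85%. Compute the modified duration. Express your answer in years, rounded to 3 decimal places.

8.496 years

Periodic yield y = 0.0185. First find Macaulay duration:
  t   CF        PV=CF/(1+0.0185)^t    t·PV
  1        37.50        36.8189        36.8189
  2        37.50        36.1501        72.3001
  3        37.50        35.4934       106.4803
  4        37.50        34.8487       139.3950
  5        37.50        34.2158       171.0788
  6        37.50        33.5943       201.5656
  7        37.50        32.9841       230.8884
  8        37.50        32.3849       259.0795
  9        37.50        31.7967       286.1702
  10    1,037.50       863.7295     8,637.2954
  Σ                  1,172.0163    10,141.0721
P = 1,172.0163; Macaulay duration = 10,141.0721 / 1,172.0163 = 8.65267 years.
Modified duration = D_Mac / (1 + y) = 8.65267 / 1.0185 = 8.49550 years.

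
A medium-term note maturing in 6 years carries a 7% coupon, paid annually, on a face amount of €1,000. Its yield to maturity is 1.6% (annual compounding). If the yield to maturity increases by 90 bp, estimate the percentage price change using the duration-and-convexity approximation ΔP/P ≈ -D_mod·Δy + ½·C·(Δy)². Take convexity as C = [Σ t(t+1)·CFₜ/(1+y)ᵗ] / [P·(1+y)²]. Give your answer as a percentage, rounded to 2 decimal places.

-4.49%

With y = 0.016:
  t   CF        PV=CF/(1+0.016)^t    t·PV        t(t+1)·PV
  1        70.00        68.8976        68.8976         137.7953
  2        70.00        67.8126       135.6253         406.8758
  3        70.00        66.7447       200.2342         800.9366
  4        70.00        65.6936       262.7745       1,313.8724
  5        70.00        64.6591       323.2954       1,939.7723
  6     1,070.00       972.7954     5,836.7727      40,857.4088
  Σ                  1,306.6031     6,827.5996      45,456.6613
P = 1,306.6031; D_Mac = 5.22546 yrs; D_mod = 5.14317 yrs; C = 33.70283.
Duration effect: -5.14317 × (+0.009) = -0.046289
Convexity effect: 0.5 × 33.70283 × (0.009)² = +0.0013650
ΔP/P ≈ -0.046289 + 0.0013650 = -0.044924 = -4.4924%.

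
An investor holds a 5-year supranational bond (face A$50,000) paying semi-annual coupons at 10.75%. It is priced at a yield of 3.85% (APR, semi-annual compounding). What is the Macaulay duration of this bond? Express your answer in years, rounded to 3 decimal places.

Periodic yield y = 0.01925. Discount each cash flow and weight by its period:
  t   CF        PV=CF/(1+0.01925)^t    t·PV
  1     2,687.50     2,636.7427     2,636.7427
  2     2,687.50     2,586.9440     5,173.8881
  3     2,687.50     2,538.0859     7,614.2576
  4     2,687.50     2,490.1505     9,960.6019
  5     2,687.50     2,443.1204    12,215.6021
  6     2,687.50     2,396.9786    14,381.8714
  7     2,687.50     2,351.7082    16,461.9573
  8     2,687.50     2,307.2928    18,458.3424
  9     2,687.50     2,263.7163    20,373.4464
  10   52,687.50    43,541.1997   435,411.9966
  Σ                 65,555.9390   542,688.7067
Price P = Σ PV = 65,555.9390.
Macaulay duration = Σ(t·PV) / P = 542,688.7067 / 65,555.9390 = 8.27825 half-year periods.
In years: 8.27825 / 2 = 4.13913 years.

4.139 years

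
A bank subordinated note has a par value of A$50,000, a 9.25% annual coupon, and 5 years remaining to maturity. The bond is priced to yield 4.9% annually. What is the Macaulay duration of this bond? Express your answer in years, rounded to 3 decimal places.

4.292 years

Periodic yield y = 0.049. Discount each cash flow and weight by its year:
  t   CF        PV=CF/(1+0.049)^t    t·PV
  1     4,625.00     4,408.9609     4,408.9609
  2     4,625.00     4,203.0133     8,406.0265
  3     4,625.00     4,006.6857    12,020.0570
  4     4,625.00     3,819.5288    15,278.1150
  5    54,625.00    43,004.5105   215,022.5527
  Σ                 59,442.6991   255,135.7122
Price P = Σ PV = 59,442.6991.
Macaulay duration = Σ(t·PV) / P = 255,135.7122 / 59,442.6991 = 4.29213 years.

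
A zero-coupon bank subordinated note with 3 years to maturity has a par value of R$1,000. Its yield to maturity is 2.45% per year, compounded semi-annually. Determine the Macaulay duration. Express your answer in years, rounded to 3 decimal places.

A zero-coupon bond has a single cash flow at maturity, so its Macaulay duration equals its maturity: 3 years.
(Equivalently: 6 semi-annual periods ÷ 2 = 3 years.)

3.000 years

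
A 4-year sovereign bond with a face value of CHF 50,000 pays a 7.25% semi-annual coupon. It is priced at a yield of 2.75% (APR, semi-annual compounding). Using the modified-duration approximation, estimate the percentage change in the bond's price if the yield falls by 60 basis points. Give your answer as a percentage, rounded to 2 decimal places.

Periodic yield y = 0.01375. Modified duration first:
  t   CF        PV=CF/(1+0.01375)^t    t·PV
  1     1,812.50     1,787.9162     1,787.9162
  2     1,812.50     1,763.6657     3,527.3315
  3     1,812.50     1,739.7443     5,219.2328
  4     1,812.50     1,716.1472     6,864.5890
  5     1,812.50     1,692.8703     8,464.3514
  6     1,812.50     1,669.9090    10,019.4542
  7     1,812.50     1,647.2592    11,530.8145
  8    51,812.50    46,450.2023   371,601.6187
  Σ                 58,467.7143   419,015.3081
P = 58,467.7143; D_Mac = 7.16661 half-year periods = 3.58331 yrs; D_mod = 3.58331/(1+0.01375) = 3.53470 yrs.
ΔP/P ≈ -D_mod · Δy = -3.53470 × (-0.006) = +0.021208 = +2.1208%.

+2.12%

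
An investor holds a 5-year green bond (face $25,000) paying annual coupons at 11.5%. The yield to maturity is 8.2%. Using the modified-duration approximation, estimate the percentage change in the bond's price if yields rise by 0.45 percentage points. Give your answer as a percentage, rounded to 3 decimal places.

Periodic yield y = 0.082. Modified duration first:
  t   CF        PV=CF/(1+0.082)^t    t·PV
  1     2,875.00     2,657.1165     2,657.1165
  2     2,875.00     2,455.7453     4,911.4907
  3     2,875.00     2,269.6352     6,808.9057
  4     2,875.00     2,097.6296     8,390.5185
  5    27,875.00    18,796.5685    93,982.8426
  Σ                 28,276.6952   116,750.8739
P = 28,276.6952; D_Mac = 4.12887 yrs; D_mod = 4.12887/(1+0.082) = 3.81596 yrs.
ΔP/P ≈ -D_mod · Δy = -3.81596 × (+0.0045) = -0.017172 = -1.7172%.

-1.717%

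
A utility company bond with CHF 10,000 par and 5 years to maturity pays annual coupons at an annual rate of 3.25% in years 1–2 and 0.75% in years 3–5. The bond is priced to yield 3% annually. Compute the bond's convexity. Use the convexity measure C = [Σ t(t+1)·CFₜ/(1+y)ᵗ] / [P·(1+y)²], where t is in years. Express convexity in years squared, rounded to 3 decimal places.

26.473

With y = 0.03:
  t   CF        PV=CF/(1+0.03)^t    t·PV        t(t+1)·PV
  1       325.00       315.5340       315.5340         631.0680
  2       325.00       306.3437       612.6873       1,838.0620
  3        75.00        68.6356       205.9069         823.6275
  4        75.00        66.6365       266.5461       1,332.7306
  5    10,075.00     8,690.7835    43,453.9175     260,723.5051
  Σ                  9,447.9333    44,854.5918     265,348.9931
P = 9,447.9333.
Convexity = Σ t(t+1)·PV / [P·(1+y)²] = 265,348.9931 / (9,447.9333 × 1.060900) = 26.47318.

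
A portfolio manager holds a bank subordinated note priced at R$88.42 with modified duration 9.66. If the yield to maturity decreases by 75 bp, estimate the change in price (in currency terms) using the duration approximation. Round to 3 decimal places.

+R$6.406

Duration approximation: ΔP/P ≈ -D_mod · Δy = -9.66 × (-0.0075) = +0.072450.
ΔP ≈ 88.42 × (+0.072450) = +6.406029.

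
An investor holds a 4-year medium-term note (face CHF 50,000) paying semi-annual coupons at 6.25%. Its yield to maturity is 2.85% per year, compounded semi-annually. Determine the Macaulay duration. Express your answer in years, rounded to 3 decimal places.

Periodic yield y = 0.01425. Discount each cash flow and weight by its period:
  t   CF        PV=CF/(1+0.01425)^t    t·PV
  1     1,562.50     1,540.5472     1,540.5472
  2     1,562.50     1,518.9028     3,037.8057
  3     1,562.50     1,497.5626     4,492.6877
  4     1,562.50     1,476.5221     5,906.0885
  5     1,562.50     1,455.7773     7,278.8865
  6     1,562.50     1,435.3239     8,611.9436
  7     1,562.50     1,415.1579     9,906.1056
  8    51,562.50    46,044.0837   368,352.6697
  Σ                 56,383.8776   409,126.7345
Price P = Σ PV = 56,383.8776.
Macaulay duration = Σ(t·PV) / P = 409,126.7345 / 56,383.8776 = 7.25609 half-year periods.
In years: 7.25609 / 2 = 3.62805 years.

3.628 years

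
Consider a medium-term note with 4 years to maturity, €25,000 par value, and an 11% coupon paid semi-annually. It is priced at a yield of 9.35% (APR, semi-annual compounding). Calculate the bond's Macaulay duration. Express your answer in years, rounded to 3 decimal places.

3.361 years

Periodic yield y = 0.04675. Discount each cash flow and weight by its period:
  t   CF        PV=CF/(1+0.04675)^t    t·PV
  1     1,375.00     1,313.5897     1,313.5897
  2     1,375.00     1,254.9221     2,509.8442
  3     1,375.00     1,198.8747     3,596.6241
  4     1,375.00     1,145.3305     4,581.3219
  5     1,375.00     1,094.1777     5,470.8884
  6     1,375.00     1,045.3095     6,271.8568
  7     1,375.00       998.6238     6,990.3666
  8    26,375.00    18,299.8998   146,399.1984
  Σ                 26,350.7277   177,133.6900
Price P = Σ PV = 26,350.7277.
Macaulay duration = Σ(t·PV) / P = 177,133.6900 / 26,350.7277 = 6.72216 half-year periods.
In years: 6.72216 / 2 = 3.36108 years.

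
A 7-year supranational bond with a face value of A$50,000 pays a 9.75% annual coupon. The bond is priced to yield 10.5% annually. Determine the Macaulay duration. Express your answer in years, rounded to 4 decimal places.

Periodic yield y = 0.105. Discount each cash flow and weight by its year:
  t   CF        PV=CF/(1+0.105)^t    t·PV
  1     4,875.00     4,411.7647     4,411.7647
  2     4,875.00     3,992.5472     7,985.0945
  3     4,875.00     3,613.1649    10,839.4948
  4     4,875.00     3,269.8325    13,079.3301
  5     4,875.00     2,959.1244    14,795.6222
  6     4,875.00     2,677.9407    16,067.6441
  7    54,875.00    27,279.6370   190,957.4590
  Σ                 48,204.0115   258,136.4094
Price P = Σ PV = 48,204.0115.
Macaulay duration = Σ(t·PV) / P = 258,136.4094 / 48,204.0115 = 5.35508 years.

5.3551 years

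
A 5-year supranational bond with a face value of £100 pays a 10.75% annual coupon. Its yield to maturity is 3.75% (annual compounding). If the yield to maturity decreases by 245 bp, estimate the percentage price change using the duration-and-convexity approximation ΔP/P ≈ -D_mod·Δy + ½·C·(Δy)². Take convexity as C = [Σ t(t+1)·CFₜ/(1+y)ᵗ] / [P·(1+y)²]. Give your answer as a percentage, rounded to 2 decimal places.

With y = 0.0375:
  t   CF        PV=CF/(1+0.0375)^t    t·PV        t(t+1)·PV
  1        10.75        10.3614        10.3614          20.7229
  2        10.75         9.9869        19.9739          59.9216
  3        10.75         9.6260        28.8779         115.5115
  4        10.75         9.2780        37.1121         185.5607
  5       110.75        92.1305       460.6523       2,763.9136
  Σ                    131.3828       556.9776       3,145.6304
P = 131.3828; D_Mac = 4.23935 yrs; D_mod = 4.08612 yrs; C = 22.24297.
Duration effect: -4.08612 × (-0.0245) = +0.100110
Convexity effect: 0.5 × 22.24297 × (-0.0245)² = +0.0066757
ΔP/P ≈ +0.100110 + 0.0066757 = +0.106786 = +10.6786%.

+10.68%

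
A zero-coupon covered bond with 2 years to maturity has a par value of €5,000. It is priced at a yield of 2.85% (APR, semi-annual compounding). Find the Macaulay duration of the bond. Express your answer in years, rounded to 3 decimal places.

A zero-coupon bond has a single cash flow at maturity, so its Macaulay duration equals its maturity: 2 years.
(Equivalently: 4 semi-annual periods ÷ 2 = 2 years.)

2.000 years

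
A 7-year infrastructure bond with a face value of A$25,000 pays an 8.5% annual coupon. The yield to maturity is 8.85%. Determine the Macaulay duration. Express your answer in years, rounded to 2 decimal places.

5.54 years

Periodic yield y = 0.0885. Discount each cash flow and weight by its year:
  t   CF        PV=CF/(1+0.0885)^t    t·PV
  1     2,125.00     1,952.2278     1,952.2278
  2     2,125.00     1,793.5028     3,587.0057
  3     2,125.00     1,647.6829     4,943.0487
  4     2,125.00     1,513.7188     6,054.8751
  5     2,125.00     1,390.6466     6,953.2328
  6     2,125.00     1,277.5807     7,665.4841
  7    27,125.00    14,982.0318   104,874.2223
  Σ                 24,557.3914   136,030.0965
Price P = Σ PV = 24,557.3914.
Macaulay duration = Σ(t·PV) / P = 136,030.0965 / 24,557.3914 = 5.53927 years.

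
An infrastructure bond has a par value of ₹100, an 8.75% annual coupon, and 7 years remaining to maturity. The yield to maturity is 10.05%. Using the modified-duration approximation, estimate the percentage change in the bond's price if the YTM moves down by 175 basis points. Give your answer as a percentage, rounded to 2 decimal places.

Periodic yield y = 0.1005. Modified duration first:
  t   CF        PV=CF/(1+0.1005)^t    t·PV
  1         8.75         7.9509         7.9509
  2         8.75         7.2248        14.4497
  3         8.75         6.5650        19.6951
  4         8.75         5.9655        23.8621
  5         8.75         5.4207        27.1037
  6         8.75         4.9257        29.5542
  7       108.75        55.6287       389.4009
  Σ                     93.6815       512.0166
P = 93.6815; D_Mac = 5.46551 yrs; D_mod = 5.46551/(1+0.1005) = 4.96638 yrs.
ΔP/P ≈ -D_mod · Δy = -4.96638 × (-0.0175) = +0.086912 = +8.6912%.

+8.69%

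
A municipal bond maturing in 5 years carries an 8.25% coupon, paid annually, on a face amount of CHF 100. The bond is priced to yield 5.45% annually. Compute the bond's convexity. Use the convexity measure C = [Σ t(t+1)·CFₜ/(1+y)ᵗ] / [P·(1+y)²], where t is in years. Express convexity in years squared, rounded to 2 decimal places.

22.24

With y = 0.0545:
  t   CF        PV=CF/(1+0.0545)^t    t·PV        t(t+1)·PV
  1         8.25         7.8236         7.8236          15.6472
  2         8.25         7.4193        14.8385          44.5156
  3         8.25         7.0358        21.1074          84.4297
  4         8.25         6.6722        26.6887         133.4436
  5       108.25        83.0223       415.1117       2,490.6703
  Σ                    111.9732       485.5700       2,768.7064
P = 111.9732.
Convexity = Σ t(t+1)·PV / [P·(1+y)²] = 2,768.7064 / (111.9732 × 1.111970) = 22.23666.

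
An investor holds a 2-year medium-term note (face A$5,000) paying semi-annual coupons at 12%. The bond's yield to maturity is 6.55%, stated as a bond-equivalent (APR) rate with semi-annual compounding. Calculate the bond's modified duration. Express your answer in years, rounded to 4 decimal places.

Periodic yield y = 0.03275. First find Macaulay duration:
  t   CF        PV=CF/(1+0.03275)^t    t·PV
  1       300.00       290.4866       290.4866
  2       300.00       281.2748       562.5496
  3       300.00       272.3552       817.0655
  4     5,300.00     4,659.0252    18,636.1006
  Σ                  5,503.1417    20,306.2023
P = 5,503.1417; Macaulay duration = 20,306.2023 / 5,503.1417 = 3.68993 half-year periods = 1.84496 years.
Modified duration = D_Mac / (1 + y) = 1.84496 / 1.03275 = 1.78646 years.

1.7865 years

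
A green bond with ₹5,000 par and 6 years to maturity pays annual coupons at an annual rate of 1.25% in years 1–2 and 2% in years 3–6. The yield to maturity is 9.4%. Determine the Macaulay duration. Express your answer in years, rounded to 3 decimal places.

5.719 years

Periodic yield y = 0.094. Discount each cash flow and weight by its year:
  t   CF        PV=CF/(1+0.094)^t    t·PV
  1        62.50        57.1298        57.1298
  2        62.50        52.2210       104.4420
  3       100.00        76.3744       229.1233
  4       100.00        69.8121       279.2484
  5       100.00        63.8136       319.0681
  6     5,100.00     2,974.8580    17,849.1482
  Σ                  3,294.2090    18,838.1598
Price P = Σ PV = 3,294.2090.
Macaulay duration = Σ(t·PV) / P = 18,838.1598 / 3,294.2090 = 5.71857 years.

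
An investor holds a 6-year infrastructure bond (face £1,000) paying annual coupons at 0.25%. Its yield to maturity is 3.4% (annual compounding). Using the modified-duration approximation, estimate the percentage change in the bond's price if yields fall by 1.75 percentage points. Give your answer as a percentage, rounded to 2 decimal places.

Periodic yield y = 0.034. Modified duration first:
  t   CF        PV=CF/(1+0.034)^t    t·PV
  1         2.50         2.4178         2.4178
  2         2.50         2.3383         4.6766
  3         2.50         2.2614         6.7842
  4         2.50         2.1870         8.7482
  5         2.50         2.1151        10.5757
  6     1,002.50       820.2782     4,921.6690
  Σ                    831.5978     4,954.8714
P = 831.5978; D_Mac = 5.95825 yrs; D_mod = 5.95825/(1+0.034) = 5.76233 yrs.
ΔP/P ≈ -D_mod · Δy = -5.76233 × (-0.0175) = +0.100841 = +10.0841%.

+10.08%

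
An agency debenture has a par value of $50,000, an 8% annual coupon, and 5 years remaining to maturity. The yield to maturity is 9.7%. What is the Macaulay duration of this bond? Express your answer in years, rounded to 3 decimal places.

Periodic yield y = 0.097. Discount each cash flow and weight by its year:
  t   CF        PV=CF/(1+0.097)^t    t·PV
  1     4,000.00     3,646.3081     3,646.3081
  2     4,000.00     3,323.8907     6,647.7814
  3     4,000.00     3,029.9824     9,089.9473
  4     4,000.00     2,762.0624    11,048.2495
  5    54,000.00    33,990.7402   169,953.7009
  Σ                 46,752.9838   200,385.9872
Price P = Σ PV = 46,752.9838.
Macaulay duration = Σ(t·PV) / P = 200,385.9872 / 46,752.9838 = 4.28606 years.

4.286 years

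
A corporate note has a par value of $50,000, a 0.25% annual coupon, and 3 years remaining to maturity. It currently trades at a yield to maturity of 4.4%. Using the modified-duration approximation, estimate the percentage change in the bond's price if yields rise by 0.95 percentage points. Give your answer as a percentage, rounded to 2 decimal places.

-2.72%

Periodic yield y = 0.044. Modified duration first:
  t   CF        PV=CF/(1+0.044)^t    t·PV
  1       125.00       119.7318       119.7318
  2       125.00       114.6856       229.3713
  3    50,125.00    44,050.7077   132,152.1230
  Σ                 44,285.1251   132,501.2261
P = 44,285.1251; D_Mac = 2.99200 yrs; D_mod = 2.99200/(1+0.044) = 2.86590 yrs.
ΔP/P ≈ -D_mod · Δy = -2.86590 × (+0.0095) = -0.027226 = -2.7226%.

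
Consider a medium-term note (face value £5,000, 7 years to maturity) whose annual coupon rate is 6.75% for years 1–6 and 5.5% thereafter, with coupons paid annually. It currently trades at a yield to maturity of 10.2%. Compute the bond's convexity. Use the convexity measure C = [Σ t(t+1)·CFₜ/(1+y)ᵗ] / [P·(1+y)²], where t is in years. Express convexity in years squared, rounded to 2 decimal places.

34.60

With y = 0.102:
  t   CF        PV=CF/(1+0.102)^t    t·PV        t(t+1)·PV
  1       337.50       306.2613       306.2613         612.5227
  2       337.50       277.9141       555.8282       1,667.4846
  3       337.50       252.1907       756.5720       3,026.2879
  4       337.50       228.8481       915.3926       4,576.9629
  5       337.50       207.6662     1,038.3310       6,229.9858
  6       337.50       188.4448     1,130.6689       7,914.6826
  7     5,275.00     2,672.7067    18,708.9469     149,671.5752
  Σ                  4,134.0320    23,412.0009     173,699.5017
P = 4,134.0320.
Convexity = Σ t(t+1)·PV / [P·(1+y)²] = 173,699.5017 / (4,134.0320 × 1.214404) = 34.59884.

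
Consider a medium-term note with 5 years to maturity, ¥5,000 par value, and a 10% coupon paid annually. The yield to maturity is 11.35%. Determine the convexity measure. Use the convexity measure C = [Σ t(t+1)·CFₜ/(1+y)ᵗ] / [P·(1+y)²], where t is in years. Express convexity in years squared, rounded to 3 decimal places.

18.762

With y = 0.1135:
  t   CF        PV=CF/(1+0.1135)^t    t·PV        t(t+1)·PV
  1       500.00       449.0346       449.0346         898.0692
  2       500.00       403.2641       806.5282       2,419.5846
  3       500.00       362.1590     1,086.4771       4,345.9086
  4       500.00       325.2439     1,300.9755       6,504.8774
  5     5,500.00     3,213.0063    16,065.0317      96,390.1902
  Σ                  4,752.7079    19,708.0471     110,558.6299
P = 4,752.7079.
Convexity = Σ t(t+1)·PV / [P·(1+y)²] = 110,558.6299 / (4,752.7079 × 1.239882) = 18.76165.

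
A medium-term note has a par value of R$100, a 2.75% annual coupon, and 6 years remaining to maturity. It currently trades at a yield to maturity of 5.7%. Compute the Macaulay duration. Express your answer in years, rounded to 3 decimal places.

Periodic yield y = 0.057. Discount each cash flow and weight by its year:
  t   CF        PV=CF/(1+0.057)^t    t·PV
  1         2.75         2.6017         2.6017
  2         2.75         2.4614         4.9228
  3         2.75         2.3287         6.9860
  4         2.75         2.2031         8.8124
  5         2.75         2.0843        10.4214
  6       102.75        73.6770       442.0620
  Σ                     85.3562       475.8063
Price P = Σ PV = 85.3562.
Macaulay duration = Σ(t·PV) / P = 475.8063 / 85.3562 = 5.57436 years.

5.574 years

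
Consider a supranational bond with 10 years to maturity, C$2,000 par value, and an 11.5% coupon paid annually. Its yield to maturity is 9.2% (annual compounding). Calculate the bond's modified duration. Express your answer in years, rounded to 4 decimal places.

Periodic yield y = 0.092. First find Macaulay duration:
  t   CF        PV=CF/(1+0.092)^t    t·PV
  1       230.00       210.6227       210.6227
  2       230.00       192.8779       385.7559
  3       230.00       176.6282       529.8845
  4       230.00       161.7474       646.9896
  5       230.00       148.1203       740.6016
  6       230.00       135.6413       813.8479
  7       230.00       124.2137       869.4956
  8       230.00       113.7488       909.9902
  9       230.00       104.1655       937.4899
  10    2,230.00       924.8653     9,248.6529
  Σ                  2,292.6311    15,293.3307
P = 2,292.6311; Macaulay duration = 15,293.3307 / 2,292.6311 = 6.67065 years.
Modified duration = D_Mac / (1 + y) = 6.67065 / 1.092 = 6.10865 years.

6.1087 years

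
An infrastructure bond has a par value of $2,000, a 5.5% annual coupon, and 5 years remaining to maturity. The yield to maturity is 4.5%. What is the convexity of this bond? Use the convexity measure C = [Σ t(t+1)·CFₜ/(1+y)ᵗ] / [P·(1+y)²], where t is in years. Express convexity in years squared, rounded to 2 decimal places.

23.95

With y = 0.045:
  t   CF        PV=CF/(1+0.045)^t    t·PV        t(t+1)·PV
  1       110.00       105.2632       105.2632         210.5263
  2       110.00       100.7303       201.4606         604.3818
  3       110.00        96.3926       289.1779       1,156.7115
  4       110.00        92.2417       368.9670       1,844.8350
  5     2,110.00     1,693.1717     8,465.8585      50,795.1512
  Σ                  2,087.7995     9,430.7272      54,611.6058
P = 2,087.7995.
Convexity = Σ t(t+1)·PV / [P·(1+y)²] = 54,611.6058 / (2,087.7995 × 1.092025) = 23.95320.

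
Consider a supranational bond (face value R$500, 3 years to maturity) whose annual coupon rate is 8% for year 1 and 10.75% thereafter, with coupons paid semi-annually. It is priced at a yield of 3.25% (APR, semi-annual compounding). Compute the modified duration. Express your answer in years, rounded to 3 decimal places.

Periodic yield y = 0.01625. First find Macaulay duration:
  t   CF        PV=CF/(1+0.01625)^t    t·PV
  1       20.000        19.6802        19.6802
  2       20.000        19.3655        38.7310
  3       26.875        25.6063        76.8189
  4       26.875        25.1968       100.7874
  5       26.875        24.7939       123.9697
  6      526.875       478.3043     2,869.8255
  Σ                    592.9470     3,229.8127
P = 592.9470; Macaulay duration = 3,229.8127 / 592.9470 = 5.44705 half-year periods = 2.72353 years.
Modified duration = D_Mac / (1 + y) = 2.72353 / 1.01625 = 2.67998 years.

2.680 years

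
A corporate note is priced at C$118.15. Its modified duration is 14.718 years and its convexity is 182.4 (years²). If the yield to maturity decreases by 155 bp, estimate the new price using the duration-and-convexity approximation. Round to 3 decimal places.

Duration effect: -D_mod·Δy = -14.718 × (-0.0155) = +0.228129
Convexity effect: ½·C·(Δy)² = 0.5 × 182.4 × (-0.0155)² = +0.0219108
ΔP/P ≈ +0.228129 + 0.0219108 = +0.2500398
New price ≈ 118.15 × (1 + 0.2500398) = 147.69220237.

C$147.692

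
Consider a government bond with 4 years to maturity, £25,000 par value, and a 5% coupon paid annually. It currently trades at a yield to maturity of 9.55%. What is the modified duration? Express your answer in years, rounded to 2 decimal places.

Periodic yield y = 0.0955. First find Macaulay duration:
  t   CF        PV=CF/(1+0.0955)^t    t·PV
  1     1,250.00     1,141.0315     1,141.0315
  2     1,250.00     1,041.5623     2,083.1246
  3     1,250.00       950.7643     2,852.2929
  4    26,250.00    18,225.5138    72,902.0551
  Σ                 21,358.8719    78,978.5041
P = 21,358.8719; Macaulay duration = 78,978.5041 / 21,358.8719 = 3.69769 years.
Modified duration = D_Mac / (1 + y) = 3.69769 / 1.0955 = 3.37535 years.

3.38 years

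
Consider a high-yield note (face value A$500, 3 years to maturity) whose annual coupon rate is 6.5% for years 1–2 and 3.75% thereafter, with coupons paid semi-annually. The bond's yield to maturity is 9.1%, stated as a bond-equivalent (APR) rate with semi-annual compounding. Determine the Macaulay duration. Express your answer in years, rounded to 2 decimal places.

Periodic yield y = 0.0455. Discount each cash flow and weight by its period:
  t   CF        PV=CF/(1+0.0455)^t    t·PV
  1       16.250        15.5428        15.5428
  2       16.250        14.8664        29.7328
  3       16.250        14.2194        42.6582
  4       16.250        13.6006        54.4023
  5        9.375         7.5050        37.5250
  6      509.375       390.0259     2,340.1552
  Σ                    455.7600     2,520.0163
Price P = Σ PV = 455.7600.
Macaulay duration = Σ(t·PV) / P = 2,520.0163 / 455.7600 = 5.52926 half-year periods.
In years: 5.52926 / 2 = 2.76463 years.

2.76 years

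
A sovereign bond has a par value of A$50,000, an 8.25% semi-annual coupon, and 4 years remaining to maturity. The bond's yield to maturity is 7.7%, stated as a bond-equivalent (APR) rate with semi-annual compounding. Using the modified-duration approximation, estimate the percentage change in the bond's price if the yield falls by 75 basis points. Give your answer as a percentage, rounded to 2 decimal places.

+2.52%

Periodic yield y = 0.0385. Modified duration first:
  t   CF        PV=CF/(1+0.0385)^t    t·PV
  1     2,062.50     1,986.0376     1,986.0376
  2     2,062.50     1,912.4098     3,824.8196
  3     2,062.50     1,841.5116     5,524.5347
  4     2,062.50     1,773.2418     7,092.9671
  5     2,062.50     1,707.5029     8,537.5146
  6     2,062.50     1,644.2012     9,865.2070
  7     2,062.50     1,583.2462    11,082.7233
  8    52,062.50    38,483.3625   307,866.9001
  Σ                 50,931.5135   355,780.7039
P = 50,931.5135; D_Mac = 6.98547 half-year periods = 3.49274 yrs; D_mod = 3.49274/(1+0.0385) = 3.36325 yrs.
ΔP/P ≈ -D_mod · Δy = -3.36325 × (-0.0075) = +0.025224 = +2.5224%.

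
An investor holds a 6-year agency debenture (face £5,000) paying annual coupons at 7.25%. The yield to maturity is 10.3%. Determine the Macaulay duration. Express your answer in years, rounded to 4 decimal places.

Periodic yield y = 0.103. Discount each cash flow and weight by its year:
  t   CF        PV=CF/(1+0.103)^t    t·PV
  1       362.50       328.6491       328.6491
  2       362.50       297.9593       595.9187
  3       362.50       270.1354       810.4062
  4       362.50       244.9097       979.6387
  5       362.50       222.0396     1,110.1980
  6     5,362.50     2,977.9283    17,867.5695
  Σ                  4,341.6214    21,692.3803
Price P = Σ PV = 4,341.6214.
Macaulay duration = Σ(t·PV) / P = 21,692.3803 / 4,341.6214 = 4.99638 years.

4.9964 years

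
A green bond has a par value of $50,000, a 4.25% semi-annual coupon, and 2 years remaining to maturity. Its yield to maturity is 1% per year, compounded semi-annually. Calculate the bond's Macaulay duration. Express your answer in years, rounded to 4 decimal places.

Periodic yield y = 0.005. Discount each cash flow and weight by its period:
  t   CF        PV=CF/(1+0.005)^t    t·PV
  1     1,062.50     1,057.2139     1,057.2139
  2     1,062.50     1,051.9542     2,103.9083
  3     1,062.50     1,046.7206     3,140.1617
  4    51,062.50    50,053.8891   200,215.5563
  Σ                 53,209.7777   206,516.8402
Price P = Σ PV = 53,209.7777.
Macaulay duration = Σ(t·PV) / P = 206,516.8402 / 53,209.7777 = 3.88118 half-year periods.
In years: 3.88118 / 2 = 1.94059 years.

1.9406 years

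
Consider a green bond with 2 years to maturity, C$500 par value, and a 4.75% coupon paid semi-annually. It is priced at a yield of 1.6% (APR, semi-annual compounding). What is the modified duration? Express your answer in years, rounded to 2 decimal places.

Periodic yield y = 0.008. First find Macaulay duration:
  t   CF        PV=CF/(1+0.008)^t    t·PV
  1       11.875        11.7808        11.7808
  2       11.875        11.6873        23.3745
  3       11.875        11.5945        34.7835
  4      511.875       495.8174     1,983.2697
  Σ                    530.8799     2,053.2085
P = 530.8799; Macaulay duration = 2,053.2085 / 530.8799 = 3.86756 half-year periods = 1.93378 years.
Modified duration = D_Mac / (1 + y) = 1.93378 / 1.008 = 1.91843 years.

1.92 years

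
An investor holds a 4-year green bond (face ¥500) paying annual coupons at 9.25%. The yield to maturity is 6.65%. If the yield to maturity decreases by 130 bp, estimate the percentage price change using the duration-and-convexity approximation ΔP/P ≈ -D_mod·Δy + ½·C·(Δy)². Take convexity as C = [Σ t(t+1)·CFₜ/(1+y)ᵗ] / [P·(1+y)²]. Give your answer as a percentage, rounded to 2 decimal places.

With y = 0.0665:
  t   CF        PV=CF/(1+0.0665)^t    t·PV        t(t+1)·PV
  1        46.25        43.3662        43.3662          86.7323
  2        46.25        40.6621        81.3242         243.9727
  3        46.25        38.1267       114.3801         457.5203
  4       546.25       422.2290     1,688.9158       8,444.5791
  Σ                    544.3839     1,927.9863       9,232.8044
P = 544.3839; D_Mac = 3.54159 yrs; D_mod = 3.32076 yrs; C = 14.91100.
Duration effect: -3.32076 × (-0.013) = +0.043170
Convexity effect: 0.5 × 14.91100 × (-0.013)² = +0.0012600
ΔP/P ≈ +0.043170 + 0.0012600 = +0.044430 = +4.4430%.

+4.44%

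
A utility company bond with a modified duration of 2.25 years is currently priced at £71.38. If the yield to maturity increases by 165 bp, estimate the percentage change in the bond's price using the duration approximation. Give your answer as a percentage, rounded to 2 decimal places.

Duration approximation: ΔP/P ≈ -D_mod · Δy = -2.25 × (+0.0165) = -0.037125.
As a percentage: -3.7125%.

-3.71%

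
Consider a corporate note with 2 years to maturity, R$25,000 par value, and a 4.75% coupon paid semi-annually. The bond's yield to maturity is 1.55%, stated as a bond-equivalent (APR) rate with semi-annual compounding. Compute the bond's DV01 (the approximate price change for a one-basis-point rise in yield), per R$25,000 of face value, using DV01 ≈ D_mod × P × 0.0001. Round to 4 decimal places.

Periodic yield y = 0.00775.
  t   CF        PV=CF/(1+0.00775)^t    t·PV
  1       593.75       589.1838       589.1838
  2       593.75       584.6528     1,169.3055
  3       593.75       580.1566     1,740.4697
  4    25,593.75    24,815.4809    99,261.9237
  Σ                 26,569.4741   102,760.8827
P = 26,569.4741; D_Mac = 3.86763 half-year periods = 1.93381 yrs; D_mod = 1.91894 yrs.
DV01 ≈ 1.91894 × 26,569.4741 × 0.0001 = 5.098531.

R$5.0985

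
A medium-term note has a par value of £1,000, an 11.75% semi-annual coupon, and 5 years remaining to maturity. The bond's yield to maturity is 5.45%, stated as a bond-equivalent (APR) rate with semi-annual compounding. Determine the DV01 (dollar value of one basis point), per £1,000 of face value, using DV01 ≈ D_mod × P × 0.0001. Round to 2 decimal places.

Periodic yield y = 0.02725.
  t   CF        PV=CF/(1+0.02725)^t    t·PV
  1        58.75        57.1915        57.1915
  2        58.75        55.6744       111.3488
  3        58.75        54.1975       162.5926
  4        58.75        52.7598       211.0393
  5        58.75        51.3602       256.8012
  6        58.75        49.9978       299.9869
  7        58.75        48.6715       340.7006
  8        58.75        47.3804       379.0432
  9        58.75        46.1235       415.1118
  10    1,058.75       809.1554     8,091.5538
  Σ                  1,272.5121    10,325.3695
P = 1,272.5121; D_Mac = 8.11416 half-year periods = 4.05708 yrs; D_mod = 3.94946 yrs.
DV01 ≈ 3.94946 × 1,272.5121 × 0.0001 = 0.502573.

£0.50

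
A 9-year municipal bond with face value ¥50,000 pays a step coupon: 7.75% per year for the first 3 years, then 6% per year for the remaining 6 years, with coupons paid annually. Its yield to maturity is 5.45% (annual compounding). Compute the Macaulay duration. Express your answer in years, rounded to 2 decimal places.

7.02 years

Periodic yield y = 0.0545. Discount each cash flow and weight by its year:
  t   CF        PV=CF/(1+0.0545)^t    t·PV
  1     3,875.00     3,674.7274     3,674.7274
  2     3,875.00     3,484.8055     6,969.6109
  3     3,875.00     3,304.6993     9,914.0980
  4     3,000.00     2,426.2465     9,704.9859
  5     3,000.00     2,300.8501    11,504.2507
  6     3,000.00     2,181.9347    13,091.6082
  7     3,000.00     2,069.1652    14,484.1564
  8     3,000.00     1,962.2240    15,697.7920
  9    53,000.00    32,874.3075   295,868.7673
  Σ                 54,278.9602   380,909.9969
Price P = Σ PV = 54,278.9602.
Macaulay duration = Σ(t·PV) / P = 380,909.9969 / 54,278.9602 = 7.01764 years.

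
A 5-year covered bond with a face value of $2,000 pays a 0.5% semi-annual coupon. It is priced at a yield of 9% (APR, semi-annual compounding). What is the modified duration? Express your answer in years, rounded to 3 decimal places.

4.715 years

Periodic yield y = 0.045. First find Macaulay duration:
  t   CF        PV=CF/(1+0.045)^t    t·PV
  1         5.00         4.7847         4.7847
  2         5.00         4.5786         9.1573
  3         5.00         4.3815        13.1444
  4         5.00         4.1928        16.7712
  5         5.00         4.0123        20.0613
  6         5.00         3.8395        23.0369
  7         5.00         3.6741        25.7190
  8         5.00         3.5159        28.1274
  9         5.00         3.3645        30.2807
  10    2,005.00     1,291.0750    12,910.7500
  Σ                  1,327.4190    13,081.8329
P = 1,327.4190; Macaulay duration = 13,081.8329 / 1,327.4190 = 9.85509 half-year periods = 4.92754 years.
Modified duration = D_Mac / (1 + y) = 4.92754 / 1.045 = 4.71535 years.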